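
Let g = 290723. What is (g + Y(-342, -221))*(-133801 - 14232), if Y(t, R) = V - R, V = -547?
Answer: -42988339101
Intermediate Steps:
Y(t, R) = -547 - R
(g + Y(-342, -221))*(-133801 - 14232) = (290723 + (-547 - 1*(-221)))*(-133801 - 14232) = (290723 + (-547 + 221))*(-148033) = (290723 - 326)*(-148033) = 290397*(-148033) = -42988339101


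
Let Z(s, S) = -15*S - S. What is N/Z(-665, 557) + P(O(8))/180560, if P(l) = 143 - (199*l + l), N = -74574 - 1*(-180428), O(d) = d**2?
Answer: -1201612339/100571920 ≈ -11.948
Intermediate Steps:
Z(s, S) = -16*S
N = 105854 (N = -74574 + 180428 = 105854)
P(l) = 143 - 200*l
N/Z(-665, 557) + P(O(8))/180560 = 105854/((-16*557)) + (143 - 200*8**2)/180560 = 105854/(-8912) + (143 - 200*64)*(1/180560) = 105854*(-1/8912) + (143 - 12800)*(1/180560) = -52927/4456 - 12657*1/180560 = -52927/4456 - 12657/180560 = -1201612339/100571920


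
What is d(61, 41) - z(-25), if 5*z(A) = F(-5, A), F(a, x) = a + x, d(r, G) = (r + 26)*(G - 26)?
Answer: 1311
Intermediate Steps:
d(r, G) = (-26 + G)*(26 + r) (d(r, G) = (26 + r)*(-26 + G) = (-26 + G)*(26 + r))
z(A) = -1 + A/5 (z(A) = (-5 + A)/5 = -1 + A/5)
d(61, 41) - z(-25) = (-676 - 26*61 + 26*41 + 41*61) - (-1 + (1/5)*(-25)) = (-676 - 1586 + 1066 + 2501) - (-1 - 5) = 1305 - 1*(-6) = 1305 + 6 = 1311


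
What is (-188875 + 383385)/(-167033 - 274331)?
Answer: -97255/220682 ≈ -0.44070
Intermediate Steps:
(-188875 + 383385)/(-167033 - 274331) = 194510/(-441364) = 194510*(-1/441364) = -97255/220682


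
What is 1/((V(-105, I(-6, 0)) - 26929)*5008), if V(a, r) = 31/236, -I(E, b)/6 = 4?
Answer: -59/7956726676 ≈ -7.4151e-9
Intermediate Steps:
I(E, b) = -24 (I(E, b) = -6*4 = -24)
V(a, r) = 31/236 (V(a, r) = 31*(1/236) = 31/236)
1/((V(-105, I(-6, 0)) - 26929)*5008) = 1/((31/236 - 26929)*5008) = (1/5008)/(-6355213/236) = -236/6355213*1/5008 = -59/7956726676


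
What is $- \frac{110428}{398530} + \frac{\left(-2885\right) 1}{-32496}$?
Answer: $- \frac{1219354619}{6475315440} \approx -0.18831$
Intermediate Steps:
$- \frac{110428}{398530} + \frac{\left(-2885\right) 1}{-32496} = \left(-110428\right) \frac{1}{398530} - - \frac{2885}{32496} = - \frac{55214}{199265} + \frac{2885}{32496} = - \frac{1219354619}{6475315440}$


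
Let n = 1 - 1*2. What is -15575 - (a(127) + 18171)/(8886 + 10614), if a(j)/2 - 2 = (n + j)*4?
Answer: -303731683/19500 ≈ -15576.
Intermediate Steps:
n = -1 (n = 1 - 2 = -1)
a(j) = -4 + 8*j (a(j) = 4 + 2*((-1 + j)*4) = 4 + 2*(-4 + 4*j) = 4 + (-8 + 8*j) = -4 + 8*j)
-15575 - (a(127) + 18171)/(8886 + 10614) = -15575 - ((-4 + 8*127) + 18171)/(8886 + 10614) = -15575 - ((-4 + 1016) + 18171)/19500 = -15575 - (1012 + 18171)/19500 = -15575 - 19183/19500 = -303731683/19500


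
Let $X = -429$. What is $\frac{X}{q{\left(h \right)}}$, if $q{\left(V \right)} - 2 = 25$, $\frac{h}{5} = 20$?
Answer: $- \frac{143}{9} \approx -15.889$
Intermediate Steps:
$h = 100$ ($h = 5 \cdot 20 = 100$)
$q{\left(V \right)} = 27$ ($q{\left(V \right)} = 2 + 25 = 27$)
$\frac{X}{q{\left(h \right)}} = - \frac{429}{27} = \left(-429\right) \frac{1}{27} = - \frac{143}{9}$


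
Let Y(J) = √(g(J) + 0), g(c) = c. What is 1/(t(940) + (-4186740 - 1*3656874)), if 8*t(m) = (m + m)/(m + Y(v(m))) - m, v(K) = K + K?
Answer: -29429679648/230838497916819137 + 2*√470/230838497916819137 ≈ -1.2749e-7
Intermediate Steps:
v(K) = 2*K
Y(J) = √J (Y(J) = √(J + 0) = √J)
t(m) = -m/8 + m/(4*(m + √2*√m)) (t(m) = ((m + m)/(m + √(2*m)) - m)/8 = ((2*m)/(m + √2*√m) - m)/8 = (2*m/(m + √2*√m) - m)/8 = (-m + 2*m/(m + √2*√m))/8 = -m/8 + m/(4*(m + √2*√m)))
1/(t(940) + (-4186740 - 1*3656874)) = 1/(-1*940*(-2 + 940 + √2*√940)/(8*940 + 8*√2*√940) + (-4186740 - 1*3656874)) = 1/(-1*940*(-2 + 940 + √2*(2*√235))/(7520 + 8*√2*(2*√235)) + (-4186740 - 3656874)) = 1/(-1*940*(-2 + 940 + 2*√470)/(7520 + 16*√470) - 7843614) = 1/(-1*940*(938 + 2*√470)/(7520 + 16*√470) - 7843614) = 1/(-940*(938 + 2*√470)/(7520 + 16*√470) - 7843614) = 1/(-7843614 - 940*(938 + 2*√470)/(7520 + 16*√470))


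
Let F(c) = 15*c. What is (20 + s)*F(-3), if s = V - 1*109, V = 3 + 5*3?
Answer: 3195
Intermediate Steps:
V = 18 (V = 3 + 15 = 18)
s = -91 (s = 18 - 1*109 = 18 - 109 = -91)
(20 + s)*F(-3) = (20 - 91)*(15*(-3)) = -71*(-45) = 3195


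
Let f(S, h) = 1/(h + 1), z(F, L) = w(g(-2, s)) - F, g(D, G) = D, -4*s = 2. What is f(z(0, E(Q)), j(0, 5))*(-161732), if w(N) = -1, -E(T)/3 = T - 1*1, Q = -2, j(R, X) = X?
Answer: -80866/3 ≈ -26955.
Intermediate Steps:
s = -1/2 (s = -1/4*2 = -1/2 ≈ -0.50000)
E(T) = 3 - 3*T (E(T) = -3*(T - 1*1) = -3*(T - 1) = -3*(-1 + T) = 3 - 3*T)
z(F, L) = -1 - F
f(S, h) = 1/(1 + h)
f(z(0, E(Q)), j(0, 5))*(-161732) = -161732/(1 + 5) = -161732/6 = (1/6)*(-161732) = -80866/3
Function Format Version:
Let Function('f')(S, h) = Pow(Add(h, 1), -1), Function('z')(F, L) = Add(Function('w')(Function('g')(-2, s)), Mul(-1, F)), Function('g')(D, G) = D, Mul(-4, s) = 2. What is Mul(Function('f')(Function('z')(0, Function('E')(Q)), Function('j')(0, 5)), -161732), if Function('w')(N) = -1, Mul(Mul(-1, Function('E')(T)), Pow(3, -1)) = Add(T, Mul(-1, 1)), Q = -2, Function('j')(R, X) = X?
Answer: Rational(-80866, 3) ≈ -26955.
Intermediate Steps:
s = Rational(-1, 2) (s = Mul(Rational(-1, 4), 2) = Rational(-1, 2) ≈ -0.50000)
Function('E')(T) = Add(3, Mul(-3, T)) (Function('E')(T) = Mul(-3, Add(T, Mul(-1, 1))) = Mul(-3, Add(T, -1)) = Mul(-3, Add(-1, T)) = Add(3, Mul(-3, T)))
Function('z')(F, L) = Add(-1, Mul(-1, F))
Function('f')(S, h) = Pow(Add(1, h), -1)
Mul(Function('f')(Function('z')(0, Function('E')(Q)), Function('j')(0, 5)), -161732) = Mul(Pow(Add(1, 5), -1), -161732) = Mul(Pow(6, -1), -161732) = Mul(Rational(1, 6), -161732) = Rational(-80866, 3)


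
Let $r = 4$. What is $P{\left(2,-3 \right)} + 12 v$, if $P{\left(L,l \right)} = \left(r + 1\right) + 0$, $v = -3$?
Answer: $-31$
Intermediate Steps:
$P{\left(L,l \right)} = 5$ ($P{\left(L,l \right)} = \left(4 + 1\right) + 0 = 5 + 0 = 5$)
$P{\left(2,-3 \right)} + 12 v = 5 + 12 \left(-3\right) = 5 - 36 = -31$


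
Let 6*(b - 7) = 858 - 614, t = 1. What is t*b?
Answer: 143/3 ≈ 47.667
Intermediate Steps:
b = 143/3 (b = 7 + (858 - 614)/6 = 7 + (⅙)*244 = 7 + 122/3 = 143/3 ≈ 47.667)
t*b = 1*(143/3) = 143/3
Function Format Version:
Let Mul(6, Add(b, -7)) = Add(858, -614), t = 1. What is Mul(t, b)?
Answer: Rational(143, 3) ≈ 47.667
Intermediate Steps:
b = Rational(143, 3) (b = Add(7, Mul(Rational(1, 6), Add(858, -614))) = Add(7, Mul(Rational(1, 6), 244)) = Add(7, Rational(122, 3)) = Rational(143, 3) ≈ 47.667)
Mul(t, b) = Mul(1, Rational(143, 3)) = Rational(143, 3)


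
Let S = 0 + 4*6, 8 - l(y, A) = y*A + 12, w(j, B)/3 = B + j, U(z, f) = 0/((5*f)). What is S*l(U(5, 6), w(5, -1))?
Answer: -96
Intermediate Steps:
U(z, f) = 0 (U(z, f) = 0*(1/(5*f)) = 0)
w(j, B) = 3*B + 3*j (w(j, B) = 3*(B + j) = 3*B + 3*j)
l(y, A) = -4 - A*y (l(y, A) = 8 - (y*A + 12) = 8 - (A*y + 12) = 8 - (12 + A*y) = 8 + (-12 - A*y) = -4 - A*y)
S = 24 (S = 0 + 24 = 24)
S*l(U(5, 6), w(5, -1)) = 24*(-4 - 1*(3*(-1) + 3*5)*0) = 24*(-4 - 1*(-3 + 15)*0) = 24*(-4 - 1*12*0) = 24*(-4 + 0) = 24*(-4) = -96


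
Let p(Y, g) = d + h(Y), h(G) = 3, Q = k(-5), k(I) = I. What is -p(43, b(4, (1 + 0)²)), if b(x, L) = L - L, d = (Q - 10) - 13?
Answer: 25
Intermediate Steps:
Q = -5
d = -28 (d = (-5 - 10) - 13 = -15 - 13 = -28)
b(x, L) = 0
p(Y, g) = -25 (p(Y, g) = -28 + 3 = -25)
-p(43, b(4, (1 + 0)²)) = -1*(-25) = 25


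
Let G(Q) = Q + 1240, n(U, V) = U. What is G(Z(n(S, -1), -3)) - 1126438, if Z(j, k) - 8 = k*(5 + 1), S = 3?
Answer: -1125208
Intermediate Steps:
Z(j, k) = 8 + 6*k (Z(j, k) = 8 + k*(5 + 1) = 8 + k*6 = 8 + 6*k)
G(Q) = 1240 + Q
G(Z(n(S, -1), -3)) - 1126438 = (1240 + (8 + 6*(-3))) - 1126438 = (1240 + (8 - 18)) - 1126438 = (1240 - 10) - 1126438 = 1230 - 1126438 = -1125208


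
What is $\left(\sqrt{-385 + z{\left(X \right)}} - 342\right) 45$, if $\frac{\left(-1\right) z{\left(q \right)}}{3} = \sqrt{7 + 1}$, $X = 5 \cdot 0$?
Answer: $-15390 + 45 i \sqrt{385 + 6 \sqrt{2}} \approx -15390.0 + 892.64 i$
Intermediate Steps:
$X = 0$
$z{\left(q \right)} = - 6 \sqrt{2}$ ($z{\left(q \right)} = - 3 \sqrt{7 + 1} = - 3 \sqrt{8} = - 3 \cdot 2 \sqrt{2} = - 6 \sqrt{2}$)
$\left(\sqrt{-385 + z{\left(X \right)}} - 342\right) 45 = \left(\sqrt{-385 - 6 \sqrt{2}} - 342\right) 45 = \left(-342 + \sqrt{-385 - 6 \sqrt{2}}\right) 45 = -15390 + 45 \sqrt{-385 - 6 \sqrt{2}}$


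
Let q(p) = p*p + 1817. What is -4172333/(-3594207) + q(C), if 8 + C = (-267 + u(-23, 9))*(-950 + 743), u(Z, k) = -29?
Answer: 13490063502753524/3594207 ≈ 3.7533e+9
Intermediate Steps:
C = 61264 (C = -8 + (-267 - 29)*(-950 + 743) = -8 - 296*(-207) = -8 + 61272 = 61264)
q(p) = 1817 + p² (q(p) = p² + 1817 = 1817 + p²)
-4172333/(-3594207) + q(C) = -4172333/(-3594207) + (1817 + 61264²) = -4172333*(-1/3594207) + (1817 + 3753277696) = 4172333/3594207 + 3753279513 = 13490063502753524/3594207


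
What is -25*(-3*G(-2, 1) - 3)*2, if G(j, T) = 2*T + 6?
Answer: 1350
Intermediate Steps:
G(j, T) = 6 + 2*T
-25*(-3*G(-2, 1) - 3)*2 = -25*(-3*(6 + 2*1) - 3)*2 = -25*(-3*(6 + 2) - 3)*2 = -25*(-3*8 - 3)*2 = -25*(-24 - 3)*2 = -(-675)*2 = -25*(-54) = 1350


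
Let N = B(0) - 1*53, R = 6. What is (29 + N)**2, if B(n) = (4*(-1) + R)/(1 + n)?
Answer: 484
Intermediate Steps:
B(n) = 2/(1 + n) (B(n) = (4*(-1) + 6)/(1 + n) = (-4 + 6)/(1 + n) = 2/(1 + n))
N = -51 (N = 2/(1 + 0) - 1*53 = 2/1 - 53 = 2*1 - 53 = 2 - 53 = -51)
(29 + N)**2 = (29 - 51)**2 = (-22)**2 = 484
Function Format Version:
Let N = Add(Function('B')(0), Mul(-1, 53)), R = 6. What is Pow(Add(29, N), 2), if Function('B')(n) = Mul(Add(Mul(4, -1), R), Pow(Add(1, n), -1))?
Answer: 484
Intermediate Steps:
Function('B')(n) = Mul(2, Pow(Add(1, n), -1)) (Function('B')(n) = Mul(Add(Mul(4, -1), 6), Pow(Add(1, n), -1)) = Mul(Add(-4, 6), Pow(Add(1, n), -1)) = Mul(2, Pow(Add(1, n), -1)))
N = -51 (N = Add(Mul(2, Pow(Add(1, 0), -1)), Mul(-1, 53)) = Add(Mul(2, Pow(1, -1)), -53) = Add(Mul(2, 1), -53) = Add(2, -53) = -51)
Pow(Add(29, N), 2) = Pow(Add(29, -51), 2) = Pow(-22, 2) = 484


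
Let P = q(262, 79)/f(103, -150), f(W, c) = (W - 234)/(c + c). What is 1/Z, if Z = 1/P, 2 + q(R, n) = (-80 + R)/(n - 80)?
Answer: -55200/131 ≈ -421.37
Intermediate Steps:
f(W, c) = (-234 + W)/(2*c) (f(W, c) = (-234 + W)/((2*c)) = (-234 + W)*(1/(2*c)) = (-234 + W)/(2*c))
q(R, n) = -2 + (-80 + R)/(-80 + n) (q(R, n) = -2 + (-80 + R)/(n - 80) = -2 + (-80 + R)/(-80 + n))
P = -55200/131 (P = ((80 + 262 - 2*79)/(-80 + 79))/(((½)*(-234 + 103)/(-150))) = ((80 + 262 - 158)/(-1))/(((½)*(-1/150)*(-131))) = (-1*184)/(131/300) = -184*300/131 = -55200/131 ≈ -421.37)
Z = -131/55200 (Z = 1/(-55200/131) = -131/55200 ≈ -0.0023732)
1/Z = 1/(-131/55200) = -55200/131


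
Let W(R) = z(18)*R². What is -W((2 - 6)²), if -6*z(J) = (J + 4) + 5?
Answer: 1152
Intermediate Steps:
z(J) = -3/2 - J/6 (z(J) = -((J + 4) + 5)/6 = -((4 + J) + 5)/6 = -(9 + J)/6 = -3/2 - J/6)
W(R) = -9*R²/2 (W(R) = (-3/2 - ⅙*18)*R² = (-3/2 - 3)*R² = -9*R²/2)
-W((2 - 6)²) = -(-9)*((2 - 6)²)²/2 = -(-9)*((-4)²)²/2 = -(-9)*16²/2 = -(-9)*256/2 = -1*(-1152) = 1152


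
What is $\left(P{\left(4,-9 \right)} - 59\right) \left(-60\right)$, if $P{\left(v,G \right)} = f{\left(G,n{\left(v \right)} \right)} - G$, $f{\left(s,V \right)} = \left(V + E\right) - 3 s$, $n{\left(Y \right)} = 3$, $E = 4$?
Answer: $960$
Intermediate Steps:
$f{\left(s,V \right)} = 4 + V - 3 s$ ($f{\left(s,V \right)} = \left(V + 4\right) - 3 s = \left(4 + V\right) - 3 s = 4 + V - 3 s$)
$P{\left(v,G \right)} = 7 - 4 G$ ($P{\left(v,G \right)} = \left(4 + 3 - 3 G\right) - G = \left(7 - 3 G\right) - G = 7 - 4 G$)
$\left(P{\left(4,-9 \right)} - 59\right) \left(-60\right) = \left(\left(7 - -36\right) - 59\right) \left(-60\right) = \left(\left(7 + 36\right) - 59\right) \left(-60\right) = \left(43 - 59\right) \left(-60\right) = \left(-16\right) \left(-60\right) = 960$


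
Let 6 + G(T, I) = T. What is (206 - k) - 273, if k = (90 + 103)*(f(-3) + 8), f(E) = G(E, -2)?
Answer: 126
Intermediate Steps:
G(T, I) = -6 + T
f(E) = -6 + E
k = -193 (k = (90 + 103)*((-6 - 3) + 8) = 193*(-9 + 8) = 193*(-1) = -193)
(206 - k) - 273 = (206 - 1*(-193)) - 273 = (206 + 193) - 273 = 399 - 273 = 126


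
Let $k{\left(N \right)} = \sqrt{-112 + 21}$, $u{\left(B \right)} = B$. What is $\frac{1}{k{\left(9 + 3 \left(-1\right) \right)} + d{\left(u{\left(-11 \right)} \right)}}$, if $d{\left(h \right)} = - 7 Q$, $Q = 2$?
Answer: $- \frac{2}{41} - \frac{i \sqrt{91}}{287} \approx -0.048781 - 0.033238 i$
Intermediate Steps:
$d{\left(h \right)} = -14$ ($d{\left(h \right)} = \left(-7\right) 2 = -14$)
$k{\left(N \right)} = i \sqrt{91}$ ($k{\left(N \right)} = \sqrt{-91} = i \sqrt{91}$)
$\frac{1}{k{\left(9 + 3 \left(-1\right) \right)} + d{\left(u{\left(-11 \right)} \right)}} = \frac{1}{i \sqrt{91} - 14} = \frac{1}{-14 + i \sqrt{91}}$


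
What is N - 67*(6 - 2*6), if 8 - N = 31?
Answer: 379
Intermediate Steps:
N = -23 (N = 8 - 1*31 = 8 - 31 = -23)
N - 67*(6 - 2*6) = -23 - 67*(6 - 2*6) = -23 - 67*(6 - 12) = -23 - 67*(-6) = -23 + 402 = 379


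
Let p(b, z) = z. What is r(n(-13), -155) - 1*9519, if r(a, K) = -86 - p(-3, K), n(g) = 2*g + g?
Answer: -9450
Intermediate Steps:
n(g) = 3*g
r(a, K) = -86 - K
r(n(-13), -155) - 1*9519 = (-86 - 1*(-155)) - 1*9519 = (-86 + 155) - 9519 = 69 - 9519 = -9450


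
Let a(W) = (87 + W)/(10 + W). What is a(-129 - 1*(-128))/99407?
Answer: 86/894663 ≈ 9.6126e-5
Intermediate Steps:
a(W) = (87 + W)/(10 + W)
a(-129 - 1*(-128))/99407 = ((87 + (-129 - 1*(-128)))/(10 + (-129 - 1*(-128))))/99407 = ((87 + (-129 + 128))/(10 + (-129 + 128)))*(1/99407) = ((87 - 1)/(10 - 1))*(1/99407) = (86/9)*(1/99407) = 86/894663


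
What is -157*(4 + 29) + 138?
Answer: -5043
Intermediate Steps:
-157*(4 + 29) + 138 = -157*33 + 138 = -5181 + 138 = -5043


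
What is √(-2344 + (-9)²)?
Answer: I*√2263 ≈ 47.571*I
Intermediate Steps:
√(-2344 + (-9)²) = √(-2344 + 81) = √(-2263) = I*√2263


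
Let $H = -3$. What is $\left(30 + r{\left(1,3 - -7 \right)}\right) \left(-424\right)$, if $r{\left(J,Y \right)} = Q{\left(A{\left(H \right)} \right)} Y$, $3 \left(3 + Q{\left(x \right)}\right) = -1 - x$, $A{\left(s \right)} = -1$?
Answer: $0$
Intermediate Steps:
$Q{\left(x \right)} = - \frac{10}{3} - \frac{x}{3}$ ($Q{\left(x \right)} = -3 + \frac{-1 - x}{3} = -3 - \left(\frac{1}{3} + \frac{x}{3}\right) = - \frac{10}{3} - \frac{x}{3}$)
$r{\left(J,Y \right)} = - 3 Y$ ($r{\left(J,Y \right)} = \left(- \frac{10}{3} - - \frac{1}{3}\right) Y = \left(- \frac{10}{3} + \frac{1}{3}\right) Y = - 3 Y$)
$\left(30 + r{\left(1,3 - -7 \right)}\right) \left(-424\right) = \left(30 - 3 \left(3 - -7\right)\right) \left(-424\right) = \left(30 - 3 \left(3 + 7\right)\right) \left(-424\right) = \left(30 - 30\right) \left(-424\right) = 0 \left(-424\right) = 0$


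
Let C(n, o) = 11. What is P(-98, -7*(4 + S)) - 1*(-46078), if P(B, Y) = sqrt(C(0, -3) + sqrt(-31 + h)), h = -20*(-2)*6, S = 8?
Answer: 46078 + sqrt(11 + sqrt(209)) ≈ 46083.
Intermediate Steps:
h = 240 (h = -5*(-8)*6 = 40*6 = 240)
P(B, Y) = sqrt(11 + sqrt(209)) (P(B, Y) = sqrt(11 + sqrt(-31 + 240)) = sqrt(11 + sqrt(209)))
P(-98, -7*(4 + S)) - 1*(-46078) = sqrt(11 + sqrt(209)) - 1*(-46078) = sqrt(11 + sqrt(209)) + 46078 = 46078 + sqrt(11 + sqrt(209))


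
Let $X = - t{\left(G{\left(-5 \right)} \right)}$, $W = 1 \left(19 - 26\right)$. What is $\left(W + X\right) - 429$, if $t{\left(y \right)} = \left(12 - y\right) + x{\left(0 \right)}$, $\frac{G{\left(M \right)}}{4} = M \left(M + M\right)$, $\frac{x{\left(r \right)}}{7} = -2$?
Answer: $-234$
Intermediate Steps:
$x{\left(r \right)} = -14$ ($x{\left(r \right)} = 7 \left(-2\right) = -14$)
$W = -7$ ($W = 1 \left(-7\right) = -7$)
$G{\left(M \right)} = 8 M^{2}$ ($G{\left(M \right)} = 4 M \left(M + M\right) = 4 M 2 M = 4 \cdot 2 M^{2} = 8 M^{2}$)
$t{\left(y \right)} = -2 - y$ ($t{\left(y \right)} = \left(12 - y\right) - 14 = -2 - y$)
$X = 202$ ($X = - (-2 - 8 \left(-5\right)^{2}) = - (-2 - 8 \cdot 25) = - (-2 - 200) = \left(-1\right) \left(-202\right) = 202$)
$\left(W + X\right) - 429 = \left(-7 + 202\right) - 429 = 195 - 429 = -234$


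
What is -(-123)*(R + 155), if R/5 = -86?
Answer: -33825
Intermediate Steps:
R = -430 (R = 5*(-86) = -430)
-(-123)*(R + 155) = -(-123)*(-430 + 155) = -(-123)*(-275) = -1*33825 = -33825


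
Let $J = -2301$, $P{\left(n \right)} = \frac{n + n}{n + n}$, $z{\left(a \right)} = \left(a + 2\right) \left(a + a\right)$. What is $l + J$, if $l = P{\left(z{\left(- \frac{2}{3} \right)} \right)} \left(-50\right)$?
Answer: $-2351$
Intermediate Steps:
$z{\left(a \right)} = 2 a \left(2 + a\right)$ ($z{\left(a \right)} = \left(2 + a\right) 2 a = 2 a \left(2 + a\right)$)
$P{\left(n \right)} = 1$ ($P{\left(n \right)} = \frac{2 n}{2 n} = 2 n \frac{1}{2 n} = 1$)
$l = -50$ ($l = 1 \left(-50\right) = -50$)
$l + J = -50 - 2301 = -2351$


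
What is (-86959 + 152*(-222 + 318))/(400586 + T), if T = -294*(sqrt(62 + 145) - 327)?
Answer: -8986606427/61679209981 - 31913847*sqrt(23)/123358419962 ≈ -0.14694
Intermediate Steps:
T = 96138 - 882*sqrt(23) (T = -294*(sqrt(207) - 327) = -294*(3*sqrt(23) - 327) = -294*(-327 + 3*sqrt(23)) = 96138 - 882*sqrt(23) ≈ 91908.)
(-86959 + 152*(-222 + 318))/(400586 + T) = (-86959 + 152*(-222 + 318))/(400586 + (96138 - 882*sqrt(23))) = (-86959 + 152*96)/(496724 - 882*sqrt(23)) = (-86959 + 14592)/(496724 - 882*sqrt(23)) = -72367/(496724 - 882*sqrt(23))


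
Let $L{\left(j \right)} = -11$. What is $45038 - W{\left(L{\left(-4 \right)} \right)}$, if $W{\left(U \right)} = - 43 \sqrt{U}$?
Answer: $45038 + 43 i \sqrt{11} \approx 45038.0 + 142.61 i$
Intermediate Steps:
$45038 - W{\left(L{\left(-4 \right)} \right)} = 45038 - - 43 \sqrt{-11} = 45038 - - 43 i \sqrt{11} = 45038 + 43 i \sqrt{11}$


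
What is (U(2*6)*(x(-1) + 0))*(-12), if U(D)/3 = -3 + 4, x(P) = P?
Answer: 36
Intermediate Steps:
U(D) = 3 (U(D) = 3*(-3 + 4) = 3*1 = 3)
(U(2*6)*(x(-1) + 0))*(-12) = (3*(-1 + 0))*(-12) = (3*(-1))*(-12) = -3*(-12) = 36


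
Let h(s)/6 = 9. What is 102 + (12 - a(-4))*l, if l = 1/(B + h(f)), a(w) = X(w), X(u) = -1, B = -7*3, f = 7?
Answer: 3379/33 ≈ 102.39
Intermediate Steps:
B = -21
h(s) = 54 (h(s) = 6*9 = 54)
a(w) = -1
l = 1/33 (l = 1/(-21 + 54) = 1/33 ≈ 0.030303)
102 + (12 - a(-4))*l = 102 + (12 - 1*(-1))*(1/33) = 102 + (12 + 1)*(1/33) = 102 + 13*(1/33) = 102 + 13/33 = 3379/33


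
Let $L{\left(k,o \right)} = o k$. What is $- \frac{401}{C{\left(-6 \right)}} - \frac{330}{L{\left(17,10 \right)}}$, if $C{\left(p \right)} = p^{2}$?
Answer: $- \frac{8005}{612} \approx -13.08$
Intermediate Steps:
$L{\left(k,o \right)} = k o$
$- \frac{401}{C{\left(-6 \right)}} - \frac{330}{L{\left(17,10 \right)}} = - \frac{401}{\left(-6\right)^{2}} - \frac{330}{17 \cdot 10} = - \frac{401}{36} - \frac{330}{170} = \left(-401\right) \frac{1}{36} - \frac{33}{17} = - \frac{401}{36} - \frac{33}{17} = - \frac{8005}{612}$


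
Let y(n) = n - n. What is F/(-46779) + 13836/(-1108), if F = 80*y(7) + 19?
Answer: -161813824/12957783 ≈ -12.488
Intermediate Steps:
y(n) = 0
F = 19 (F = 80*0 + 19 = 0 + 19 = 19)
F/(-46779) + 13836/(-1108) = 19/(-46779) + 13836/(-1108) = 19*(-1/46779) + 13836*(-1/1108) = -19/46779 - 3459/277 = -161813824/12957783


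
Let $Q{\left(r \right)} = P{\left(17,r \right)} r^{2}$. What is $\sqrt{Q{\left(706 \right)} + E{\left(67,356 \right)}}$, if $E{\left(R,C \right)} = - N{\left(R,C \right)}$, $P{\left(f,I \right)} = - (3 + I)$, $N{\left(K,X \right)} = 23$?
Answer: $3 i \sqrt{39265683} \approx 18799.0 i$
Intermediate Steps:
$P{\left(f,I \right)} = -3 - I$
$Q{\left(r \right)} = r^{2} \left(-3 - r\right)$ ($Q{\left(r \right)} = \left(-3 - r\right) r^{2} = r^{2} \left(-3 - r\right)$)
$E{\left(R,C \right)} = -23$ ($E{\left(R,C \right)} = \left(-1\right) 23 = -23$)
$\sqrt{Q{\left(706 \right)} + E{\left(67,356 \right)}} = \sqrt{706^{2} \left(-3 - 706\right) - 23} = \sqrt{498436 \left(-3 - 706\right) - 23} = \sqrt{498436 \left(-709\right) - 23} = \sqrt{-353391124 - 23} = \sqrt{-353391147} = 3 i \sqrt{39265683}$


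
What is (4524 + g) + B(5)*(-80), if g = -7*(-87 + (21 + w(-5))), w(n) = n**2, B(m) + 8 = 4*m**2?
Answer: -2549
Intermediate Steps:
B(m) = -8 + 4*m**2
g = 287 (g = -7*(-87 + (21 + (-5)**2)) = -7*(-87 + (21 + 25)) = -7*(-87 + 46) = -7*(-41) = 287)
(4524 + g) + B(5)*(-80) = (4524 + 287) + (-8 + 4*5**2)*(-80) = 4811 + (-8 + 4*25)*(-80) = 4811 + (-8 + 100)*(-80) = 4811 + 92*(-80) = 4811 - 7360 = -2549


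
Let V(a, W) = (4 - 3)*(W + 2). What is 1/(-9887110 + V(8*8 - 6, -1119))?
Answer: -1/9888227 ≈ -1.0113e-7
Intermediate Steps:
V(a, W) = 2 + W (V(a, W) = 1*(2 + W) = 2 + W)
1/(-9887110 + V(8*8 - 6, -1119)) = 1/(-9887110 + (2 - 1119)) = 1/(-9887110 - 1117) = 1/(-9888227) = -1/9888227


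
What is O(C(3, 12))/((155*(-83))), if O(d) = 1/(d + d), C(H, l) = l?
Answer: -1/308760 ≈ -3.2388e-6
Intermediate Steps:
O(d) = 1/(2*d)
O(C(3, 12))/((155*(-83))) = ((1/2)/12)/((155*(-83))) = ((1/2)*(1/12))/(-12865) = (1/24)*(-1/12865) = -1/308760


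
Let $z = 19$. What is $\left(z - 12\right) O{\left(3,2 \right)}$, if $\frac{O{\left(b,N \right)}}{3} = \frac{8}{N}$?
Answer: $84$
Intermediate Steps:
$O{\left(b,N \right)} = \frac{24}{N}$ ($O{\left(b,N \right)} = 3 \frac{8}{N} = \frac{24}{N}$)
$\left(z - 12\right) O{\left(3,2 \right)} = \left(19 - 12\right) \frac{24}{2} = 7 \cdot 24 \cdot \frac{1}{2} = 7 \cdot 12 = 84$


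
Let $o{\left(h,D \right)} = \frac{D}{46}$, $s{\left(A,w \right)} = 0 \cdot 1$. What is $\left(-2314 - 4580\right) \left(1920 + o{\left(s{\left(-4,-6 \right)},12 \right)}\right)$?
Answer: $- \frac{304480404}{23} \approx -1.3238 \cdot 10^{7}$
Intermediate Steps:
$s{\left(A,w \right)} = 0$
$o{\left(h,D \right)} = \frac{D}{46}$ ($o{\left(h,D \right)} = D \frac{1}{46} = \frac{D}{46}$)
$\left(-2314 - 4580\right) \left(1920 + o{\left(s{\left(-4,-6 \right)},12 \right)}\right) = \left(-2314 - 4580\right) \left(1920 + \frac{1}{46} \cdot 12\right) = - 6894 \left(1920 + \frac{6}{23}\right) = \left(-6894\right) \frac{44166}{23} = - \frac{304480404}{23}$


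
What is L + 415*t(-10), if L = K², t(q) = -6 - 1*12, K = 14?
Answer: -7274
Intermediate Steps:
t(q) = -18 (t(q) = -6 - 12 = -18)
L = 196 (L = 14² = 196)
L + 415*t(-10) = 196 + 415*(-18) = 196 - 7470 = -7274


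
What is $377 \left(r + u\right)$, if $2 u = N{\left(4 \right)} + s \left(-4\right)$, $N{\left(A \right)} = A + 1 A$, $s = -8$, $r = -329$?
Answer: $-116493$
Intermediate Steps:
$N{\left(A \right)} = 2 A$ ($N{\left(A \right)} = A + A = 2 A$)
$u = 20$ ($u = \frac{2 \cdot 4 - -32}{2} = \frac{8 + 32}{2} = \frac{1}{2} \cdot 40 = 20$)
$377 \left(r + u\right) = 377 \left(-329 + 20\right) = 377 \left(-309\right) = -116493$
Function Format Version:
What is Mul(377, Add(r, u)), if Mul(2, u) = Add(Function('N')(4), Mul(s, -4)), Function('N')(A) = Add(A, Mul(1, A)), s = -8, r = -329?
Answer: -116493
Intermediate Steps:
Function('N')(A) = Mul(2, A) (Function('N')(A) = Add(A, A) = Mul(2, A))
u = 20 (u = Mul(Rational(1, 2), Add(Mul(2, 4), Mul(-8, -4))) = Mul(Rational(1, 2), Add(8, 32)) = Mul(Rational(1, 2), 40) = 20)
Mul(377, Add(r, u)) = Mul(377, Add(-329, 20)) = Mul(377, -309) = -116493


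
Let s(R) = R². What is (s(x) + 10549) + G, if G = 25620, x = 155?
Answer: 60194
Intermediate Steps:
(s(x) + 10549) + G = (155² + 10549) + 25620 = (24025 + 10549) + 25620 = 34574 + 25620 = 60194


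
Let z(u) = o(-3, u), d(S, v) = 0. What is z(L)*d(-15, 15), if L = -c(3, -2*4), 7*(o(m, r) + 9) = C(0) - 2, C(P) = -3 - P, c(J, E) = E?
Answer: 0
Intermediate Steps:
o(m, r) = -68/7 (o(m, r) = -9 + ((-3 - 1*0) - 2)/7 = -9 + ((-3 + 0) - 2)/7 = -9 + (-3 - 2)/7 = -9 + (1/7)*(-5) = -9 - 5/7 = -68/7)
L = 8 (L = -(-2)*4 = -1*(-8) = 8)
z(u) = -68/7
z(L)*d(-15, 15) = -68/7*0 = 0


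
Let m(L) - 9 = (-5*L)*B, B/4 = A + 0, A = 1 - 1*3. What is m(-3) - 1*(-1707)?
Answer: 1596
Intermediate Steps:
A = -2 (A = 1 - 3 = -2)
B = -8 (B = 4*(-2 + 0) = 4*(-2) = -8)
m(L) = 9 + 40*L (m(L) = 9 - 5*L*(-8) = 9 + 40*L)
m(-3) - 1*(-1707) = (9 + 40*(-3)) - 1*(-1707) = (9 - 120) + 1707 = -111 + 1707 = 1596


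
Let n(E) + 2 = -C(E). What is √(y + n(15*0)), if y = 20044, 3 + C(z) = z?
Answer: √20045 ≈ 141.58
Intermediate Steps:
C(z) = -3 + z
n(E) = 1 - E (n(E) = -2 - (-3 + E) = -2 + (3 - E) = 1 - E)
√(y + n(15*0)) = √(20044 + (1 - 15*0)) = √(20044 + (1 - 1*0)) = √(20044 + (1 + 0)) = √(20044 + 1) = √20045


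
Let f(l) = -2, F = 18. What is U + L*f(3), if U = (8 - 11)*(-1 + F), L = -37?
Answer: 23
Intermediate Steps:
U = -51 (U = (8 - 11)*(-1 + 18) = -3*17 = -51)
U + L*f(3) = -51 - 37*(-2) = -51 + 74 = 23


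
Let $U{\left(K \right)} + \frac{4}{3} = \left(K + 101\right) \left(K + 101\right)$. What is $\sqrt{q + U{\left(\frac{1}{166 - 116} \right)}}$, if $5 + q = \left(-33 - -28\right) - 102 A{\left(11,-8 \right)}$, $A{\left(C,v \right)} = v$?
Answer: $\frac{\sqrt{247718409}}{150} \approx 104.93$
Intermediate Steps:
$U{\left(K \right)} = - \frac{4}{3} + \left(101 + K\right)^{2}$ ($U{\left(K \right)} = - \frac{4}{3} + \left(K + 101\right) \left(K + 101\right) = - \frac{4}{3} + \left(101 + K\right) \left(101 + K\right) = - \frac{4}{3} + \left(101 + K\right)^{2}$)
$q = 806$ ($q = -5 - -811 = -5 + \left(\left(-33 + 28\right) + 816\right) = -5 + \left(-5 + 816\right) = -5 + 811 = 806$)
$\sqrt{q + U{\left(\frac{1}{166 - 116} \right)}} = \sqrt{806 - \left(\frac{4}{3} - \left(101 + \frac{1}{166 - 116}\right)^{2}\right)} = \sqrt{806 - \left(\frac{4}{3} - \left(101 + \frac{1}{50}\right)^{2}\right)} = \sqrt{806 - \left(\frac{4}{3} - \left(\frac{5051}{50}\right)^{2}\right)} = \sqrt{806 + \left(- \frac{4}{3} + \frac{25512601}{2500}\right)} = \sqrt{806 + \frac{76527803}{7500}} = \sqrt{\frac{82572803}{7500}} = \frac{\sqrt{247718409}}{150}$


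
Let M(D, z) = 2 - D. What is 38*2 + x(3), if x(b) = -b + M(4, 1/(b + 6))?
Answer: 71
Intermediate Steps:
x(b) = -2 - b (x(b) = -b + (2 - 1*4) = -b + (2 - 4) = -b - 2 = -2 - b)
38*2 + x(3) = 38*2 + (-2 - 1*3) = 76 + (-2 - 3) = 76 - 5 = 71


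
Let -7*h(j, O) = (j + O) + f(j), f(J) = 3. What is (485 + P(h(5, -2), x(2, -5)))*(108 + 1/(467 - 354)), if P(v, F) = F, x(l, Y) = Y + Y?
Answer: 5797375/113 ≈ 51304.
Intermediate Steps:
x(l, Y) = 2*Y
h(j, O) = -3/7 - O/7 - j/7 (h(j, O) = -((j + O) + 3)/7 = -((O + j) + 3)/7 = -(3 + O + j)/7 = -3/7 - O/7 - j/7)
(485 + P(h(5, -2), x(2, -5)))*(108 + 1/(467 - 354)) = (485 + 2*(-5))*(108 + 1/(467 - 354)) = (485 - 10)*(108 + 1/113) = 475*(108 + 1/113) = 475*(12205/113) = 5797375/113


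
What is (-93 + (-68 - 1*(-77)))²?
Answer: 7056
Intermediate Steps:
(-93 + (-68 - 1*(-77)))² = (-93 + (-68 + 77))² = (-93 + 9)² = (-84)² = 7056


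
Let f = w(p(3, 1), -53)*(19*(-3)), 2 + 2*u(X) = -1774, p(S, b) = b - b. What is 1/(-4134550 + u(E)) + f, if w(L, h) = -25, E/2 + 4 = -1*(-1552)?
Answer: 5892999149/4135438 ≈ 1425.0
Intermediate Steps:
E = 3096 (E = -8 + 2*(-1*(-1552)) = -8 + 2*1552 = -8 + 3104 = 3096)
p(S, b) = 0
u(X) = -888 (u(X) = -1 + (½)*(-1774) = -1 - 887 = -888)
f = 1425 (f = -475*(-3) = -25*(-57) = 1425)
1/(-4134550 + u(E)) + f = 1/(-4134550 - 888) + 1425 = 1/(-4135438) + 1425 = -1/4135438 + 1425 = 5892999149/4135438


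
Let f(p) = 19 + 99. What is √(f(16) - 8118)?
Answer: 40*I*√5 ≈ 89.443*I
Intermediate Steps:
f(p) = 118
√(f(16) - 8118) = √(118 - 8118) = √(-8000) = 40*I*√5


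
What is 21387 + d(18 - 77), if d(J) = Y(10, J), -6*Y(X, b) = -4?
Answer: 64163/3 ≈ 21388.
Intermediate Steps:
Y(X, b) = 2/3 (Y(X, b) = -1/6*(-4) = 2/3)
d(J) = 2/3
21387 + d(18 - 77) = 21387 + 2/3 = 64163/3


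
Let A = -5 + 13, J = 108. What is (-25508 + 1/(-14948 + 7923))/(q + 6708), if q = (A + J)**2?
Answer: -179193701/141652100 ≈ -1.2650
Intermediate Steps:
A = 8
q = 13456 (q = (8 + 108)**2 = 116**2 = 13456)
(-25508 + 1/(-14948 + 7923))/(q + 6708) = (-25508 + 1/(-14948 + 7923))/(13456 + 6708) = (-25508 + 1/(-7025))/20164 = (-25508 - 1/7025)*(1/20164) = -179193701/7025*1/20164 = -179193701/141652100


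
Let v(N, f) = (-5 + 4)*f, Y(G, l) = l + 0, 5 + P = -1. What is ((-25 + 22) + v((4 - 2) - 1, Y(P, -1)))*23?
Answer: -46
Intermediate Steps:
P = -6 (P = -5 - 1 = -6)
Y(G, l) = l
v(N, f) = -f
((-25 + 22) + v((4 - 2) - 1, Y(P, -1)))*23 = ((-25 + 22) - 1*(-1))*23 = (-3 + 1)*23 = -2*23 = -46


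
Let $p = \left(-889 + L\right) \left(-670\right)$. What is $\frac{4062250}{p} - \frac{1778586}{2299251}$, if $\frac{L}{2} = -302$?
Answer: $\frac{252033167103}{76665458927} \approx 3.2874$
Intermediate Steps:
$L = -604$ ($L = 2 \left(-302\right) = -604$)
$p = 1000310$ ($p = \left(-889 - 604\right) \left(-670\right) = \left(-1493\right) \left(-670\right) = 1000310$)
$\frac{4062250}{p} - \frac{1778586}{2299251} = \frac{4062250}{1000310} - \frac{1778586}{2299251} = 4062250 \cdot \frac{1}{1000310} - \frac{592862}{766417} = \frac{406225}{100031} - \frac{592862}{766417} = \frac{252033167103}{76665458927}$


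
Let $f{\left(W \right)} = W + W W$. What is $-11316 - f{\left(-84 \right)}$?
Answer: $-18288$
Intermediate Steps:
$f{\left(W \right)} = W + W^{2}$
$-11316 - f{\left(-84 \right)} = -11316 - - 84 \left(1 - 84\right) = -11316 - \left(-84\right) \left(-83\right) = -11316 - 6972 = -18288$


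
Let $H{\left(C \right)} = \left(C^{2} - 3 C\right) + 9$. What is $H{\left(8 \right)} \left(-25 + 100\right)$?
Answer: $3675$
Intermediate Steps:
$H{\left(C \right)} = 9 + C^{2} - 3 C$
$H{\left(8 \right)} \left(-25 + 100\right) = \left(9 + 8^{2} - 24\right) \left(-25 + 100\right) = \left(9 + 64 - 24\right) 75 = 49 \cdot 75 = 3675$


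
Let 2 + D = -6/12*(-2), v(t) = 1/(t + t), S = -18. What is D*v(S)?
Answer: 1/36 ≈ 0.027778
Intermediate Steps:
v(t) = 1/(2*t)
D = -1 (D = -2 - 6/12*(-2) = -2 - 6*1/12*(-2) = -2 - 1/2*(-2) = -2 + 1 = -1)
D*v(S) = -1/(2*(-18)) = -(-1)/(2*18) = -1*(-1/36) = 1/36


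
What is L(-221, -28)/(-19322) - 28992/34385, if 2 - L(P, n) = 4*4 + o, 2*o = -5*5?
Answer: -1120263693/1328773940 ≈ -0.84308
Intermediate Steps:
o = -25/2 (o = (-5*5)/2 = (½)*(-25) = -25/2 ≈ -12.500)
L(P, n) = -3/2 (L(P, n) = 2 - (4*4 - 25/2) = 2 - (16 - 25/2) = 2 - 1*7/2 = 2 - 7/2 = -3/2)
L(-221, -28)/(-19322) - 28992/34385 = -3/2/(-19322) - 28992/34385 = -3/2*(-1/19322) - 28992*1/34385 = 3/38644 - 28992/34385 = -1120263693/1328773940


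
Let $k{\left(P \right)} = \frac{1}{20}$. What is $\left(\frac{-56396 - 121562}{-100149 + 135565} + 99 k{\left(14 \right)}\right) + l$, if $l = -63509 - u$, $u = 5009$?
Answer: $- \frac{3033295171}{44270} \approx -68518.0$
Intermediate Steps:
$k{\left(P \right)} = \frac{1}{20}$
$l = -68518$ ($l = -63509 - 5009 = -68518$)
$\left(\frac{-56396 - 121562}{-100149 + 135565} + 99 k{\left(14 \right)}\right) + l = \left(\frac{-56396 - 121562}{-100149 + 135565} + 99 \cdot \frac{1}{20}\right) - 68518 = \left(- \frac{177958}{35416} + \frac{99}{20}\right) - 68518 = \left(\left(-177958\right) \frac{1}{35416} + \frac{99}{20}\right) - 68518 = \left(- \frac{88979}{17708} + \frac{99}{20}\right) - 68518 = - \frac{3311}{44270} - 68518 = - \frac{3033295171}{44270}$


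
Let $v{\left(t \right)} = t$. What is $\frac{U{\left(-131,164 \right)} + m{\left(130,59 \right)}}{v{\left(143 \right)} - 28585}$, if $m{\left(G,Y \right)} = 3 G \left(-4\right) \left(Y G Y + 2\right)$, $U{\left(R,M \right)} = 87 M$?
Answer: $\frac{352967826}{14221} \approx 24820.0$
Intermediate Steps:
$m{\left(G,Y \right)} = - 12 G \left(2 + G Y^{2}\right)$ ($m{\left(G,Y \right)} = 3 \left(- 4 G\right) \left(G Y Y + 2\right) = - 12 G \left(G Y^{2} + 2\right) = - 12 G \left(2 + G Y^{2}\right)$)
$\frac{U{\left(-131,164 \right)} + m{\left(130,59 \right)}}{v{\left(143 \right)} - 28585} = \frac{87 \cdot 164 - 1560 \left(2 + 130 \cdot 59^{2}\right)}{143 - 28585} = \frac{14268 - 1560 \left(2 + 130 \cdot 3481\right)}{-28442} = \left(14268 - 1560 \left(2 + 452530\right)\right) \left(- \frac{1}{28442}\right) = \left(14268 - 1560 \cdot 452532\right) \left(- \frac{1}{28442}\right) = \left(14268 - 705949920\right) \left(- \frac{1}{28442}\right) = \left(-705935652\right) \left(- \frac{1}{28442}\right) = \frac{352967826}{14221}$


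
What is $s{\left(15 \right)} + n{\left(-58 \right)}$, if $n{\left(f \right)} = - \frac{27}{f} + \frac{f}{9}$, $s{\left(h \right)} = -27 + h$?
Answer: $- \frac{9385}{522} \approx -17.979$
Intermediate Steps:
$n{\left(f \right)} = - \frac{27}{f} + \frac{f}{9}$ ($n{\left(f \right)} = - \frac{27}{f} + f \frac{1}{9} = - \frac{27}{f} + \frac{f}{9}$)
$s{\left(15 \right)} + n{\left(-58 \right)} = \left(-27 + 15\right) + \left(- \frac{27}{-58} + \frac{1}{9} \left(-58\right)\right) = -12 - \frac{3121}{522} = - \frac{9385}{522}$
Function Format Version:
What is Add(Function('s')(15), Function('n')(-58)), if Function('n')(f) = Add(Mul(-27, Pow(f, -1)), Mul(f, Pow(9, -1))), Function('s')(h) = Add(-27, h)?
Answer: Rational(-9385, 522) ≈ -17.979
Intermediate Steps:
Function('n')(f) = Add(Mul(-27, Pow(f, -1)), Mul(Rational(1, 9), f)) (Function('n')(f) = Add(Mul(-27, Pow(f, -1)), Mul(f, Rational(1, 9))) = Add(Mul(-27, Pow(f, -1)), Mul(Rational(1, 9), f)))
Add(Function('s')(15), Function('n')(-58)) = Add(Add(-27, 15), Add(Mul(-27, Pow(-58, -1)), Mul(Rational(1, 9), -58))) = Add(-12, Add(Mul(-27, Rational(-1, 58)), Rational(-58, 9))) = Add(-12, Add(Rational(27, 58), Rational(-58, 9))) = Add(-12, Rational(-3121, 522)) = Rational(-9385, 522)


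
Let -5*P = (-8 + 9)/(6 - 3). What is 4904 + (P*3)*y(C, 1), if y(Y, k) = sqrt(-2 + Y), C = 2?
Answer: 4904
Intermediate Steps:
P = -1/15 (P = -(-8 + 9)/(5*(6 - 3)) = -1/(5*3) = -1/5*1/3 = -1/15 ≈ -0.066667)
4904 + (P*3)*y(C, 1) = 4904 + (-1/15*3)*sqrt(-2 + 2) = 4904 - sqrt(0)/5 = 4904 - 1/5*0 = 4904 + 0 = 4904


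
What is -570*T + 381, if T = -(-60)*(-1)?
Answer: 34581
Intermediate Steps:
T = -60 (T = -12*5 = -60)
-570*T + 381 = -570*(-60) + 381 = 34200 + 381 = 34581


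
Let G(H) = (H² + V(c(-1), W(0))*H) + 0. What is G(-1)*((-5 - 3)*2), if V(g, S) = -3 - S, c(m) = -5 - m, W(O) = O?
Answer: -64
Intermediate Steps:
G(H) = H² - 3*H (G(H) = (H² + (-3 - 1*0)*H) + 0 = (H² + (-3 + 0)*H) + 0 = (H² - 3*H) + 0 = H² - 3*H)
G(-1)*((-5 - 3)*2) = (-(-3 - 1))*((-5 - 3)*2) = (-1*(-4))*(-8*2) = 4*(-16) = -64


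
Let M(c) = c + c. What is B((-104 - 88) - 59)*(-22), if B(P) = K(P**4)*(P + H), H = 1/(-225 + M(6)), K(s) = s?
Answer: 4668517755384208/213 ≈ 2.1918e+13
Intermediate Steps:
M(c) = 2*c
H = -1/213 (H = 1/(-225 + 2*6) = 1/(-225 + 12) = 1/(-213) = -1/213 ≈ -0.0046948)
B(P) = P**4*(-1/213 + P) (B(P) = P**4*(P - 1/213) = P**4*(-1/213 + P))
B((-104 - 88) - 59)*(-22) = (((-104 - 88) - 59)**4*(-1/213 + ((-104 - 88) - 59)))*(-22) = ((-192 - 59)**4*(-1/213 + (-192 - 59)))*(-22) = ((-251)**4*(-1/213 - 251))*(-22) = (3969126001*(-53464/213))*(-22) = -212205352517464/213*(-22) = 4668517755384208/213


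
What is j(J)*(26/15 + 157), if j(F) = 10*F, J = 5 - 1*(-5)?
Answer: 47620/3 ≈ 15873.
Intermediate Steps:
J = 10 (J = 5 + 5 = 10)
j(J)*(26/15 + 157) = (10*10)*(26/15 + 157) = 100*(26*(1/15) + 157) = 100*(26/15 + 157) = 100*(2381/15) = 47620/3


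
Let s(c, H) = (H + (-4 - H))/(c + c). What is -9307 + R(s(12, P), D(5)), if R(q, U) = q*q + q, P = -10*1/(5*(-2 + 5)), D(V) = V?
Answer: -335057/36 ≈ -9307.1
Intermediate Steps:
P = -⅔ (P = -10/(5*3) = -10/15 = -10*1/15 = -⅔ ≈ -0.66667)
s(c, H) = -2/c (s(c, H) = -4*1/(2*c) = -2/c)
R(q, U) = q + q² (R(q, U) = q² + q = q + q²)
-9307 + R(s(12, P), D(5)) = -9307 + (-2/12)*(1 - 2/12) = -9307 + (-2*1/12)*(1 - 2*1/12) = -9307 - (1 - ⅙)/6 = -9307 - ⅙*⅚ = -9307 - 5/36 = -335057/36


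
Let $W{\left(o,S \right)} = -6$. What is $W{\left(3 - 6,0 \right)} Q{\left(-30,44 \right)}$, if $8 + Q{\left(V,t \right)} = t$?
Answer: $-216$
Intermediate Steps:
$Q{\left(V,t \right)} = -8 + t$
$W{\left(3 - 6,0 \right)} Q{\left(-30,44 \right)} = - 6 \left(-8 + 44\right) = \left(-6\right) 36 = -216$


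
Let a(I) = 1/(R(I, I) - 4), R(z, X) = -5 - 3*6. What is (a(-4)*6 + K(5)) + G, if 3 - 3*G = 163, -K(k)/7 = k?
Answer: -797/9 ≈ -88.556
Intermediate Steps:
K(k) = -7*k
R(z, X) = -23 (R(z, X) = -5 - 18 = -23)
G = -160/3 (G = 1 - ⅓*163 = 1 - 163/3 = -160/3 ≈ -53.333)
a(I) = -1/27 (a(I) = 1/(-23 - 4) = 1/(-27) = -1/27)
(a(-4)*6 + K(5)) + G = (-1/27*6 - 7*5) - 160/3 = (-2/9 - 35) - 160/3 = -317/9 - 160/3 = -797/9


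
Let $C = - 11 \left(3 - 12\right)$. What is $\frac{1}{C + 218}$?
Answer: $\frac{1}{317} \approx 0.0031546$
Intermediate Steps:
$C = 99$ ($C = \left(-11\right) \left(-9\right) = 99$)
$\frac{1}{C + 218} = \frac{1}{99 + 218} = \frac{1}{317}$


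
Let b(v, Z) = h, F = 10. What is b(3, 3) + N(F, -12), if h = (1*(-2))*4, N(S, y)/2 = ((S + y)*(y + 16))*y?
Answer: 184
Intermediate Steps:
N(S, y) = 2*y*(16 + y)*(S + y) (N(S, y) = 2*(((S + y)*(y + 16))*y) = 2*(((S + y)*(16 + y))*y) = 2*(((16 + y)*(S + y))*y) = 2*(y*(16 + y)*(S + y)) = 2*y*(16 + y)*(S + y))
h = -8 (h = -2*4 = -8)
b(v, Z) = -8
b(3, 3) + N(F, -12) = -8 + 2*(-12)*((-12)² + 16*10 + 16*(-12) + 10*(-12)) = -8 + 2*(-12)*(144 + 160 - 192 - 120) = -8 + 2*(-12)*(-8) = -8 + 192 = 184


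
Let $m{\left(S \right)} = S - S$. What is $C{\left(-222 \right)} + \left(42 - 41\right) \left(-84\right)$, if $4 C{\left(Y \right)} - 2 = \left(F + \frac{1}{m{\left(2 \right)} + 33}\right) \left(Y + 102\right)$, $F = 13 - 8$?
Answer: $- \frac{5157}{22} \approx -234.41$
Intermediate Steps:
$m{\left(S \right)} = 0$
$F = 5$ ($F = 13 - 8 = 5$)
$C{\left(Y \right)} = \frac{2833}{22} + \frac{83 Y}{66}$ ($C{\left(Y \right)} = \frac{1}{2} + \frac{\left(5 + \frac{1}{0 + 33}\right) \left(Y + 102\right)}{4} = \frac{1}{2} + \frac{\left(5 + \frac{1}{33}\right) \left(102 + Y\right)}{4} = \frac{1}{2} + \frac{\frac{166}{33} \left(102 + Y\right)}{4} = \frac{1}{2} + \frac{\frac{5644}{11} + \frac{166 Y}{33}}{4} = \frac{1}{2} + \left(\frac{1411}{11} + \frac{83 Y}{66}\right) = \frac{2833}{22} + \frac{83 Y}{66}$)
$C{\left(-222 \right)} + \left(42 - 41\right) \left(-84\right) = \left(\frac{2833}{22} + \frac{83}{66} \left(-222\right)\right) + \left(42 - 41\right) \left(-84\right) = \left(\frac{2833}{22} - \frac{3071}{11}\right) + 1 \left(-84\right) = - \frac{3309}{22} - 84 = - \frac{5157}{22}$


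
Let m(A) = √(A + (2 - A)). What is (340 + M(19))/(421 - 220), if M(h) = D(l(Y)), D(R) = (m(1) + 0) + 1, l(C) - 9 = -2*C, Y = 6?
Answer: 341/201 + √2/201 ≈ 1.7036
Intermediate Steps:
m(A) = √2
l(C) = 9 - 2*C
D(R) = 1 + √2 (D(R) = (√2 + 0) + 1 = √2 + 1 = 1 + √2)
M(h) = 1 + √2
(340 + M(19))/(421 - 220) = (340 + (1 + √2))/(421 - 220) = (341 + √2)/201 = (341 + √2)*(1/201) = 341/201 + √2/201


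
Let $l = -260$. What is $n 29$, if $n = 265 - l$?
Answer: $15225$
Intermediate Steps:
$n = 525$ ($n = 265 - -260 = 265 + 260 = 525$)
$n 29 = 525 \cdot 29 = 15225$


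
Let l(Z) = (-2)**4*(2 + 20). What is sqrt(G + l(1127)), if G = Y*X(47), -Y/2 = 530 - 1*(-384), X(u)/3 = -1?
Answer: 2*sqrt(1459) ≈ 76.394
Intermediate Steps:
X(u) = -3 (X(u) = 3*(-1) = -3)
Y = -1828 (Y = -2*(530 - 1*(-384)) = -2*(530 + 384) = -2*914 = -1828)
G = 5484 (G = -1828*(-3) = 5484)
l(Z) = 352 (l(Z) = 16*22 = 352)
sqrt(G + l(1127)) = sqrt(5484 + 352) = sqrt(5836) = 2*sqrt(1459)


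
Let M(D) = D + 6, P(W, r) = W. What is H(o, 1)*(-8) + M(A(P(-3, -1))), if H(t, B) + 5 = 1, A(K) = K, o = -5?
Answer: 35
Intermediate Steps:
H(t, B) = -4 (H(t, B) = -5 + 1 = -4)
M(D) = 6 + D
H(o, 1)*(-8) + M(A(P(-3, -1))) = -4*(-8) + (6 - 3) = 32 + 3 = 35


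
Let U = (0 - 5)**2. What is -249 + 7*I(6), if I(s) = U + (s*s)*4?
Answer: 934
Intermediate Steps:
U = 25 (U = (-5)**2 = 25)
I(s) = 25 + 4*s**2 (I(s) = 25 + (s*s)*4 = 25 + s**2*4 = 25 + 4*s**2)
-249 + 7*I(6) = -249 + 7*(25 + 4*6**2) = -249 + 7*(25 + 4*36) = -249 + 7*(25 + 144) = -249 + 7*169 = -249 + 1183 = 934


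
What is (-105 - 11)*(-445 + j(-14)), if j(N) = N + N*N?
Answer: 30508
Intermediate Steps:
j(N) = N + N²
(-105 - 11)*(-445 + j(-14)) = (-105 - 11)*(-445 - 14*(1 - 14)) = -116*(-445 - 14*(-13)) = -116*(-445 + 182) = -116*(-263) = 30508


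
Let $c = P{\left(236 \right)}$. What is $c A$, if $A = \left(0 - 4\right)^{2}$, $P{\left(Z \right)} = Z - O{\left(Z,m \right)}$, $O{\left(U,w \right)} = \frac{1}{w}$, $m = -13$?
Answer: $\frac{49104}{13} \approx 3777.2$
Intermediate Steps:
$P{\left(Z \right)} = \frac{1}{13} + Z$ ($P{\left(Z \right)} = Z - \frac{1}{-13} = Z - - \frac{1}{13} = Z + \frac{1}{13} = \frac{1}{13} + Z$)
$c = \frac{3069}{13}$ ($c = \frac{1}{13} + 236 = \frac{3069}{13} \approx 236.08$)
$A = 16$ ($A = \left(-4\right)^{2} = 16$)
$c A = \frac{3069}{13} \cdot 16 = \frac{49104}{13}$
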